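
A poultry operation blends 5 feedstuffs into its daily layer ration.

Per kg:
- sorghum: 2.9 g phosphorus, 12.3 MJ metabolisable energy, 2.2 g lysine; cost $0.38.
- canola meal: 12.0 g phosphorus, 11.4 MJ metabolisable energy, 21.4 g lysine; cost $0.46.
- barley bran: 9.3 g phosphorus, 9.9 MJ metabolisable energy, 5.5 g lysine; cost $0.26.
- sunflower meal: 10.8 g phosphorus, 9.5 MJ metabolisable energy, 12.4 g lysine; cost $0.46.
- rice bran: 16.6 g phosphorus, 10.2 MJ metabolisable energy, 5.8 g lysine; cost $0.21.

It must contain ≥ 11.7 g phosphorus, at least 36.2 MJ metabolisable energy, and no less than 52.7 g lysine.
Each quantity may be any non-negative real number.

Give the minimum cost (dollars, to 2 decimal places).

$1.23

This is a linear program. Let x1 = kg of sorghum, x2 = kg of canola meal, x3 = kg of barley bran, x4 = kg of sunflower meal, x5 = kg of rice bran.
Minimise 0.38x1 + 0.46x2 + 0.26x3 + 0.46x4 + 0.21x5 subject to:
  2.9x1 + 12x2 + 9.3x3 + 10.8x4 + 16.6x5 ≥ 11.7   (phosphorus)
  12.3x1 + 11.4x2 + 9.9x3 + 9.5x4 + 10.2x5 ≥ 36.2   (metabolisable energy)
  2.2x1 + 21.4x2 + 5.5x3 + 12.4x4 + 5.8x5 ≥ 52.7   (lysine)
  x1, x2, x3, x4, x5 ≥ 0.
The minimum-cost mix takes nothing from sorghum, barley bran, sunflower meal — only canola meal, rice bran. The metabolisable energy and lysine requirements are met with equality.
Solving gives x2 = 2.153, x5 = 1.143.
Hence cost = 0.46·2.153 + 0.21·1.143 = $1.2304.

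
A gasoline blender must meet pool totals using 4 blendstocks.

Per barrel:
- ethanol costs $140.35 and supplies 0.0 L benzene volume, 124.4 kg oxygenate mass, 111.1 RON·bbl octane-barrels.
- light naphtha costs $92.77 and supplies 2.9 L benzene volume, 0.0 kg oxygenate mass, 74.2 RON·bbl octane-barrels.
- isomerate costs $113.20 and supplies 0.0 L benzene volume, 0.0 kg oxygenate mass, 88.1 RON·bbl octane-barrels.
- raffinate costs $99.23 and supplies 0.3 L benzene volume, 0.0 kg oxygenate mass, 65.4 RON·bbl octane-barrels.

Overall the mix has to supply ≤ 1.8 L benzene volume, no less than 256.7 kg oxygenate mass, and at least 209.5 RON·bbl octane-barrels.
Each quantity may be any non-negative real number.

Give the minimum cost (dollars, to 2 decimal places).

This is a linear program. Let x1 = barrels of ethanol, x2 = barrels of light naphtha, x3 = barrels of isomerate, x4 = barrels of raffinate.
min 140.35x1 + 92.77x2 + 113.2x3 + 99.23x4 subject to:
  2.9x2 + 0.3x4 ≤ 1.8   (benzene volume)
  124.4x1 ≥ 256.7   (oxygenate mass)
  111.1x1 + 74.2x2 + 88.1x3 + 65.4x4 ≥ 209.5   (octane-barrels)
  x1, x2, x3, x4 ≥ 0.
The cheapest feasible vertex uses only ethanol; light naphtha, isomerate, raffinate are not used. The oxygenate mass requirement is met with equality.
So ethanol = 2.0635 barrels.
Total cost: 140.35·2.0635 = 289.6122.

$289.61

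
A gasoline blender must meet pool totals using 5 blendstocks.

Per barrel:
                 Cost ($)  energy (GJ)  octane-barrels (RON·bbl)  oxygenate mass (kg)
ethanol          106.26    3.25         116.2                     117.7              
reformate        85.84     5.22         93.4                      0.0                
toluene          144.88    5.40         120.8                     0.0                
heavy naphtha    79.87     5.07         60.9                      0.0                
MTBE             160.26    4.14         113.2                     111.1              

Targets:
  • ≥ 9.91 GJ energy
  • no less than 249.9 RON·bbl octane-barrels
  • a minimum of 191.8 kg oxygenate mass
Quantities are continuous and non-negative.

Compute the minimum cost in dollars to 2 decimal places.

$246.44

Set it up as a linear program. Let x1 = barrels of ethanol, x2 = barrels of reformate, x3 = barrels of toluene, x4 = barrels of heavy naphtha, x5 = barrels of MTBE.
min 106.26x1 + 85.84x2 + 144.88x3 + 79.87x4 + 160.26x5 with:
  3.25x1 + 5.22x2 + 5.4x3 + 5.07x4 + 4.14x5 ≥ 9.91   (energy)
  116.2x1 + 93.4x2 + 120.8x3 + 60.9x4 + 113.2x5 ≥ 249.9   (octane-barrels)
  117.7x1 + 111.1x5 ≥ 191.8   (oxygenate mass)
  x1, x2, x3, x4, x5 ≥ 0.
The cheapest feasible vertex uses only ethanol, reformate, heavy naphtha; toluene, MTBE are not used. The energy, octane-barrels, oxygenate mass requirements are met with equality.
Optimal quantities: ethanol = 1.629567 barrels, reformate = 0.1668777 barrels, heavy naphtha = 0.7382262 barrels.
Hence cost = 106.26·1.629567 + 85.84·0.1668777 + 79.87·0.7382262 = $246.4447.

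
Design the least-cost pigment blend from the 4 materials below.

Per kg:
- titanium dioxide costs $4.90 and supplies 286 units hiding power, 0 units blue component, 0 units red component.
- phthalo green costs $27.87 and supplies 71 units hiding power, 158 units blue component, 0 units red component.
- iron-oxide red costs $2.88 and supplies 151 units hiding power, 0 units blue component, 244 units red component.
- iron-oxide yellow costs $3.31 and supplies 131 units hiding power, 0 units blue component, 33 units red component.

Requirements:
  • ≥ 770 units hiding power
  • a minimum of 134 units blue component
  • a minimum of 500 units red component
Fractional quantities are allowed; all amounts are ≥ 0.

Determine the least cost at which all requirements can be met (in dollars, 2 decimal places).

Let x1 = kg of titanium dioxide, x2 = kg of phthalo green, x3 = kg of iron-oxide red, x4 = kg of iron-oxide yellow.
Minimize 4.9x1 + 27.87x2 + 2.88x3 + 3.31x4 with:
  286x1 + 71x2 + 151x3 + 131x4 ≥ 770   (hiding power)
  158x2 ≥ 134   (blue component)
  244x3 + 33x4 ≥ 500   (red component)
  x1, x2, x3, x4 ≥ 0.
The optimal basis is {titanium dioxide, phthalo green, iron-oxide red}; iron-oxide yellow drops out. There the hiding power, blue component, red component constraints are tight.
That vertex is x1 = 1.4, x2 = 0.8481, x3 = 2.049.
Cost = 4.9·1.4 + 27.87·0.8481 + 2.88·2.049 = 36.3977.

$36.40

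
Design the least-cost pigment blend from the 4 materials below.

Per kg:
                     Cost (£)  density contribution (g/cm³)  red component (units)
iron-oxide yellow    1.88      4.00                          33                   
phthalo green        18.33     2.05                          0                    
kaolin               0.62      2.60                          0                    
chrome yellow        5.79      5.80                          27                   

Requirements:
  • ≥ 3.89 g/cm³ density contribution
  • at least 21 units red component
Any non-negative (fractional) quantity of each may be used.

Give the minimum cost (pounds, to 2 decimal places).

£1.52

Set it up as a linear program. Let x1 = kg of iron-oxide yellow, x2 = kg of phthalo green, x3 = kg of kaolin, x4 = kg of chrome yellow.
min 1.88x1 + 18.33x2 + 0.62x3 + 5.79x4 with:
  4x1 + 2.05x2 + 2.6x3 + 5.8x4 ≥ 3.89   (density contribution)
  33x1 + 27x4 ≥ 21   (red component)
  x1, x2, x3, x4 ≥ 0.
At the optimum only iron-oxide yellow, kaolin are positive (phthalo green, chrome yellow = 0). The density contribution and red component requirements are met with equality.
Solving gives x1 = 0.6364, x3 = 0.5171.
Hence cost = 1.88·0.6364 + 0.62·0.5171 = £1.5170.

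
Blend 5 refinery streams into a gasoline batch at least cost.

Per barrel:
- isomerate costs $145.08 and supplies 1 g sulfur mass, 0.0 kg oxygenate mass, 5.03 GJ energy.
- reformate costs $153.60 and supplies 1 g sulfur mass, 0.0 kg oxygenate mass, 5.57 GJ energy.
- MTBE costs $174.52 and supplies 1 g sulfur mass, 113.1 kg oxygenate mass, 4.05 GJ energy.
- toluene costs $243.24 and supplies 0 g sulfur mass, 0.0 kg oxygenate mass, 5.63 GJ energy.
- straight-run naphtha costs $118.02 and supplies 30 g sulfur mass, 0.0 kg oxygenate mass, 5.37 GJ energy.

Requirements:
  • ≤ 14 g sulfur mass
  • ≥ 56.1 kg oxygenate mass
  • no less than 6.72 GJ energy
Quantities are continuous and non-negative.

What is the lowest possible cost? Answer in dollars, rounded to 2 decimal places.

$203.37

Treat it as an LP. Let x1 = barrels of isomerate, x2 = barrels of reformate, x3 = barrels of MTBE, x4 = barrels of toluene, x5 = barrels of straight-run naphtha.
Minimise 145.08x1 + 153.6x2 + 174.52x3 + 243.24x4 + 118.02x5 subject to:
  1x1 + 1x2 + 1x3 + 30x5 ≤ 14   (sulfur mass)
  113.1x3 ≥ 56.1   (oxygenate mass)
  5.03x1 + 5.57x2 + 4.05x3 + 5.63x4 + 5.37x5 ≥ 6.72   (energy)
  x1, x2, x3, x4, x5 ≥ 0.
At the optimum only reformate, MTBE, straight-run naphtha are positive (isomerate, toluene = 0). There the sulfur mass, oxygenate mass, energy constraints are tight.
So reformate = 0.42551 barrels, MTBE = 0.49602 barrels, straight-run naphtha = 0.43595 barrels.
Total cost: 153.6·0.42551 + 174.52·0.49602 + 118.02·0.43595 = 203.3746.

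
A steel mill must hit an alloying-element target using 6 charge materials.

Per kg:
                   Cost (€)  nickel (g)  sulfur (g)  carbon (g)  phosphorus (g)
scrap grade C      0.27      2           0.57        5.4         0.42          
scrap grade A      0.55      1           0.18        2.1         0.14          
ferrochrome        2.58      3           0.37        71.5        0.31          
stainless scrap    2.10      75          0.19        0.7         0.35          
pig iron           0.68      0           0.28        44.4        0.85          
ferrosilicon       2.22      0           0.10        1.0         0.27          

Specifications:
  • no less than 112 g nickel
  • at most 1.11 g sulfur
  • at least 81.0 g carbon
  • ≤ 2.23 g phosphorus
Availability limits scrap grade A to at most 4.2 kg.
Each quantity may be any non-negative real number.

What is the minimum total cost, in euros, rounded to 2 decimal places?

€4.36

Treat it as an LP. Let x1 = kg of scrap grade C, x2 = kg of scrap grade A, x3 = kg of ferrochrome, x4 = kg of stainless scrap, x5 = kg of pig iron, x6 = kg of ferrosilicon.
Minimise 0.27x1 + 0.55x2 + 2.58x3 + 2.1x4 + 0.68x5 + 2.22x6 s.t.:
  2x1 + 1x2 + 3x3 + 75x4 ≥ 112   (nickel)
  0.57x1 + 0.18x2 + 0.37x3 + 0.19x4 + 0.28x5 + 0.1x6 ≤ 1.11   (sulfur)
  5.4x1 + 2.1x2 + 71.5x3 + 0.7x4 + 44.4x5 + 1x6 ≥ 81   (carbon)
  0.42x1 + 0.14x2 + 0.31x3 + 0.35x4 + 0.85x5 + 0.27x6 ≤ 2.23   (phosphorus)
  x2 ≤ 4.2
  x1, x2, x3, x4, x5, x6 ≥ 0.
The cheapest feasible vertex uses only stainless scrap, pig iron; scrap grade C, scrap grade A, ferrochrome, ferrosilicon are not used. Binding constraints: nickel and carbon.
Solving gives x4 = 1.493, x5 = 1.801.
Objective = 2.1·1.493 + 0.68·1.801 = 4.3600.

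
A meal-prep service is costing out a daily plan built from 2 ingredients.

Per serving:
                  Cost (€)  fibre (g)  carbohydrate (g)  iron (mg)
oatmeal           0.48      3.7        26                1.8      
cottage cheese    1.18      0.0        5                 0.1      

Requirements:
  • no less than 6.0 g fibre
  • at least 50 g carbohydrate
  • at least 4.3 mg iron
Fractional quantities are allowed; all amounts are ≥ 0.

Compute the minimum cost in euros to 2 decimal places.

€1.15

This is a linear program. Let x1 = servings of oatmeal, x2 = servings of cottage cheese.
min 0.48x1 + 1.18x2 subject to:
  3.7x1 ≥ 6   (fibre)
  26x1 + 5x2 ≥ 50   (carbohydrate)
  1.8x1 + 0.1x2 ≥ 4.3   (iron)
  x1, x2 ≥ 0.
The minimum-cost mix takes nothing from cottage cheese — only oatmeal. Binding constraint: iron.
So oatmeal = 2.389 servings.
Hence cost = 0.48·2.389 = €1.1467.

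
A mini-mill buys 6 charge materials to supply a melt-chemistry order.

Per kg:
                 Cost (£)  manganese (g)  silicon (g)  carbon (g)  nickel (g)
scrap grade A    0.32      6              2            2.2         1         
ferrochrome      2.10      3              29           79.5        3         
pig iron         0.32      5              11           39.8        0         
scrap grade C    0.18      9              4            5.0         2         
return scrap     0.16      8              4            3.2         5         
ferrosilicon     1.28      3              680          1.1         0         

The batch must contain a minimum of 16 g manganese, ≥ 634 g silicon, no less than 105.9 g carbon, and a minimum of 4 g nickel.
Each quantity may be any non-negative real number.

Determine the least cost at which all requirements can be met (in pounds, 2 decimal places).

Let x1 = kg of scrap grade A, x2 = kg of ferrochrome, x3 = kg of pig iron, x4 = kg of scrap grade C, x5 = kg of return scrap, x6 = kg of ferrosilicon.
Minimise 0.32x1 + 2.1x2 + 0.32x3 + 0.18x4 + 0.16x5 + 1.28x6 s.t.:
  6x1 + 3x2 + 5x3 + 9x4 + 8x5 + 3x6 ≥ 16   (manganese)
  2x1 + 29x2 + 11x3 + 4x4 + 4x5 + 680x6 ≥ 634   (silicon)
  2.2x1 + 79.5x2 + 39.8x3 + 5x4 + 3.2x5 + 1.1x6 ≥ 105.9   (carbon)
  1x1 + 3x2 + 2x4 + 5x5 ≥ 4   (nickel)
  x1, x2, x3, x4, x5, x6 ≥ 0.
At the optimum only pig iron, return scrap, ferrosilicon are positive (scrap grade A, ferrochrome, scrap grade C = 0). Binding constraints: silicon, carbon, nickel.
Optimal quantities: pig iron = 2.572 kg, return scrap = 0.8 kg, ferrosilicon = 0.886 kg.
Total cost: 0.32·2.572 + 0.16·0.8 + 1.28·0.886 = 2.0851.

£2.09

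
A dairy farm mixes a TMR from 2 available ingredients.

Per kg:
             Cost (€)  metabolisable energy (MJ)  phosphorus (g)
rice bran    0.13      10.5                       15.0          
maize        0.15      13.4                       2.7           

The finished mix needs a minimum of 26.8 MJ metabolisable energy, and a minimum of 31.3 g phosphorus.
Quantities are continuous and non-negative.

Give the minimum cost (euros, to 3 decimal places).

€0.325

Set it up as a linear program. Let x1 = kg of rice bran, x2 = kg of maize.
min 0.13x1 + 0.15x2 with:
  10.5x1 + 13.4x2 ≥ 26.8   (metabolisable energy)
  15x1 + 2.7x2 ≥ 31.3   (phosphorus)
  x1, x2 ≥ 0.
Both inputs are positive at the optimum. The metabolisable energy and phosphorus requirements are met with equality.
Solving gives x1 = 2.01, x2 = 0.4248.
Hence cost = 0.13·2.01 + 0.15·0.4248 = €0.32502.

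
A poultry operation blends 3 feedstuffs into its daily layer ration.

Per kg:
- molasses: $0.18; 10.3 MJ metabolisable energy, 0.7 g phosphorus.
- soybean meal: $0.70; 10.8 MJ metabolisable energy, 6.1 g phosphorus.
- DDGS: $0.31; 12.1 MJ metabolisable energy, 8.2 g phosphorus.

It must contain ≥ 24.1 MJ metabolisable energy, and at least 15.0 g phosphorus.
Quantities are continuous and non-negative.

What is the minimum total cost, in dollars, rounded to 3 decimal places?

$0.600

Let x1 = kg of molasses, x2 = kg of soybean meal, x3 = kg of DDGS.
Minimize 0.18x1 + 0.7x2 + 0.31x3 subject to:
  10.3x1 + 10.8x2 + 12.1x3 ≥ 24.1   (metabolisable energy)
  0.7x1 + 6.1x2 + 8.2x3 ≥ 15   (phosphorus)
  x1, x2, x3 ≥ 0.
The optimal basis is {molasses, DDGS}; soybean meal drops out. There the metabolisable energy and phosphorus constraints are tight.
Solving gives x1 = 0.2121, x3 = 1.811.
Objective = 0.18·0.2121 + 0.31·1.811 = 0.59959.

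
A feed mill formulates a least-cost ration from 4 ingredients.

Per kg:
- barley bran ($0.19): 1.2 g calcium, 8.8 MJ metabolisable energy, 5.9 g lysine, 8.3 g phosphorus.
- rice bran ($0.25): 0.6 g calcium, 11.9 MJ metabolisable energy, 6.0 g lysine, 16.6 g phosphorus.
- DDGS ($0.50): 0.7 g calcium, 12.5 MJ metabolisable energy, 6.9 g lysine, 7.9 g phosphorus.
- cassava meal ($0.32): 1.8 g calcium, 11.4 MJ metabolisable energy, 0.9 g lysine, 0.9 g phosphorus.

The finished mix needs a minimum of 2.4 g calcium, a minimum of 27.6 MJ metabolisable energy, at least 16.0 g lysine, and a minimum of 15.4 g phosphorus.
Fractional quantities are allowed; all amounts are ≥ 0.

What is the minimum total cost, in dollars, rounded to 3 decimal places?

Treat it as an LP. Let x1 = kg of barley bran, x2 = kg of rice bran, x3 = kg of DDGS, x4 = kg of cassava meal.
Minimise 0.19x1 + 0.25x2 + 0.5x3 + 0.32x4 with:
  1.2x1 + 0.6x2 + 0.7x3 + 1.8x4 ≥ 2.4   (calcium)
  8.8x1 + 11.9x2 + 12.5x3 + 11.4x4 ≥ 27.6   (metabolisable energy)
  5.9x1 + 6x2 + 6.9x3 + 0.9x4 ≥ 16   (lysine)
  8.3x1 + 16.6x2 + 7.9x3 + 0.9x4 ≥ 15.4   (phosphorus)
  x1, x2, x3, x4 ≥ 0.
The cheapest feasible vertex uses only barley bran, rice bran; DDGS, cassava meal are not used. The metabolisable energy and lysine requirements are met with equality.
That vertex is x1 = 1.424, x2 = 1.266.
Total cost: 0.19·1.424 + 0.25·1.266 = 0.58706.

$0.587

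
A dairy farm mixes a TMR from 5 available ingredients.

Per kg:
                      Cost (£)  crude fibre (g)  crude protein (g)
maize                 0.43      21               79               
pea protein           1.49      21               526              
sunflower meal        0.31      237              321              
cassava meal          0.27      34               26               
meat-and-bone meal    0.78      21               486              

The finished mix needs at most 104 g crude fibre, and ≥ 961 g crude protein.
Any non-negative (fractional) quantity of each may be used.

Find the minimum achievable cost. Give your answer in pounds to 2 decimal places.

Set it up as a linear program. Let x1 = kg of maize, x2 = kg of pea protein, x3 = kg of sunflower meal, x4 = kg of cassava meal, x5 = kg of meat-and-bone meal.
min 0.43x1 + 1.49x2 + 0.31x3 + 0.27x4 + 0.78x5 with:
  21x1 + 21x2 + 237x3 + 34x4 + 21x5 ≤ 104   (crude fibre)
  79x1 + 526x2 + 321x3 + 26x4 + 486x5 ≥ 961   (crude protein)
  x1, x2, x3, x4, x5 ≥ 0.
At the optimum only sunflower meal, meat-and-bone meal are positive (maize, pea protein, cassava meal = 0). The crude fibre and crude protein requirements are met with equality.
That vertex is x3 = 0.28, x5 = 1.792.
Total cost: 0.31·0.28 + 0.78·1.792 = 1.4846.

£1.48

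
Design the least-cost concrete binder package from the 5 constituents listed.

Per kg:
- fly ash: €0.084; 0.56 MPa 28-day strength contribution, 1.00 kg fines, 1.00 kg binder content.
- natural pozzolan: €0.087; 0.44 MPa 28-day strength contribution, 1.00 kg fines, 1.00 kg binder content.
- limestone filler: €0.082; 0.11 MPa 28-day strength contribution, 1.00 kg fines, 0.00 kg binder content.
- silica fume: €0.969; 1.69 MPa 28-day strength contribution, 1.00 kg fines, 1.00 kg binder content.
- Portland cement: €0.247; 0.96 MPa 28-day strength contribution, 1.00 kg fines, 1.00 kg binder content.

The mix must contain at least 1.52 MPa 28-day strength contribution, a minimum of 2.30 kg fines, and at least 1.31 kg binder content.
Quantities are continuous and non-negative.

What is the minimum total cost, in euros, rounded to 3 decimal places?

Let x1 = kg of fly ash, x2 = kg of natural pozzolan, x3 = kg of limestone filler, x4 = kg of silica fume, x5 = kg of Portland cement.
min 0.084x1 + 0.087x2 + 0.082x3 + 0.969x4 + 0.247x5 with:
  0.56x1 + 0.44x2 + 0.11x3 + 1.69x4 + 0.96x5 ≥ 1.52   (28-day strength contribution)
  1x1 + 1x2 + 1x3 + 1x4 + 1x5 ≥ 2.3   (fines)
  1x1 + 1x2 + 1x4 + 1x5 ≥ 1.31   (binder content)
  x1, x2, x3, x4, x5 ≥ 0.
The optimal basis is {fly ash}; natural pozzolan, limestone filler, silica fume, Portland cement drop out. Binding constraint: 28-day strength contribution.
Optimal quantities: fly ash = 2.714 kg.
Cost = 0.084·2.714 = 0.22798.

€0.228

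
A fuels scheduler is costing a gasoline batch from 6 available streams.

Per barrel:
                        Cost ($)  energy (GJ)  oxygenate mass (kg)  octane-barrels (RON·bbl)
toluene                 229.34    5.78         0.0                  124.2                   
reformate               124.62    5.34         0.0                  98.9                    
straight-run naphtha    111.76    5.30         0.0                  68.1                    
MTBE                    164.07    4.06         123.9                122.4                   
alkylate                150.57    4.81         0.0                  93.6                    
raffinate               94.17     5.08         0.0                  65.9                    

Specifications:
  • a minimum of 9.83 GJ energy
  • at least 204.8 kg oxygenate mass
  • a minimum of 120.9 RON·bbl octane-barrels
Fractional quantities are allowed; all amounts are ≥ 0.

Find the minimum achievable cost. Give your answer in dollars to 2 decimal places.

Set it up as a linear program. Let x1 = barrels of toluene, x2 = barrels of reformate, x3 = barrels of straight-run naphtha, x4 = barrels of MTBE, x5 = barrels of alkylate, x6 = barrels of raffinate.
min 229.34x1 + 124.62x2 + 111.76x3 + 164.07x4 + 150.57x5 + 94.17x6 subject to:
  5.78x1 + 5.34x2 + 5.3x3 + 4.06x4 + 4.81x5 + 5.08x6 ≥ 9.83   (energy)
  123.9x4 ≥ 204.8   (oxygenate mass)
  124.2x1 + 98.9x2 + 68.1x3 + 122.4x4 + 93.6x5 + 65.9x6 ≥ 120.9   (octane-barrels)
  x1, x2, x3, x4, x5, x6 ≥ 0.
The optimal basis is {MTBE, raffinate}; toluene, reformate, straight-run naphtha, alkylate drop out. Binding constraints: energy and oxygenate mass.
Solving gives x4 = 1.65295, x6 = 0.613984.
Total cost: 164.07·1.65295 + 94.17·0.613984 = 329.0184.

$329.02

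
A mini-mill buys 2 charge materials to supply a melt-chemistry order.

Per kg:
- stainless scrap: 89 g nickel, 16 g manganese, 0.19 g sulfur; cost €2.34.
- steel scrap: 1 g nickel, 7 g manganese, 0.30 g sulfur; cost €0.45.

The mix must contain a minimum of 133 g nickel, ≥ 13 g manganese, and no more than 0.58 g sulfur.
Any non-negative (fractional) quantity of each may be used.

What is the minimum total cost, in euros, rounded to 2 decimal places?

€3.50

This is a linear program. Let x1 = kg of stainless scrap, x2 = kg of steel scrap.
Minimize 2.34x1 + 0.45x2 with:
  89x1 + 1x2 ≥ 133   (nickel)
  16x1 + 7x2 ≥ 13   (manganese)
  0.19x1 + 0.3x2 ≤ 0.58   (sulfur)
  x1, x2 ≥ 0.
The minimum-cost mix takes nothing from steel scrap — only stainless scrap. There the nickel constraint is tight.
So stainless scrap = 1.494 kg.
Total cost: 2.34·1.494 = 3.4960.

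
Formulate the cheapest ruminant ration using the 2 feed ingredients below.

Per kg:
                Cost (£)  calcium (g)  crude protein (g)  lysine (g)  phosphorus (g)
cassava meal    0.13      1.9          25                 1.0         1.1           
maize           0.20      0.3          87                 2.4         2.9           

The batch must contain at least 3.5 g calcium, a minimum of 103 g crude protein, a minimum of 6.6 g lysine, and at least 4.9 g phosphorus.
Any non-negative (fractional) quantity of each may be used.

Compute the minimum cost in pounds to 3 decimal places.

Set it up as a linear program. Let x1 = kg of cassava meal, x2 = kg of maize.
Minimise 0.13x1 + 0.2x2 subject to:
  1.9x1 + 0.3x2 ≥ 3.5   (calcium)
  25x1 + 87x2 ≥ 103   (crude protein)
  1x1 + 2.4x2 ≥ 6.6   (lysine)
  1.1x1 + 2.9x2 ≥ 4.9   (phosphorus)
  x1, x2 ≥ 0.
Both inputs are positive at the optimum. There the calcium and lysine constraints are tight.
Optimal quantities: cassava meal = 1.507 kg, maize = 2.122 kg.
Cost = 0.13·1.507 + 0.2·2.122 = 0.62031.

£0.620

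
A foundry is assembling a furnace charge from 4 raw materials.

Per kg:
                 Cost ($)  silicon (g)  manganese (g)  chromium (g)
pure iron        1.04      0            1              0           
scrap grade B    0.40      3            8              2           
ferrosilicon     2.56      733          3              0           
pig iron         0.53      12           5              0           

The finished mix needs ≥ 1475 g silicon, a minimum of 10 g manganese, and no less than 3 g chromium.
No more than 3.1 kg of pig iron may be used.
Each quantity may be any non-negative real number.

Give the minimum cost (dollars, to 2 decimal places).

Set it up as a linear program. Let x1 = kg of pure iron, x2 = kg of scrap grade B, x3 = kg of ferrosilicon, x4 = kg of pig iron.
Minimise 1.04x1 + 0.4x2 + 2.56x3 + 0.53x4 s.t.:
  3x2 + 733x3 + 12x4 ≥ 1475   (silicon)
  1x1 + 8x2 + 3x3 + 5x4 ≥ 10   (manganese)
  2x2 ≥ 3   (chromium)
  x4 ≤ 3.1
  x1, x2, x3, x4 ≥ 0.
At the optimum only scrap grade B, ferrosilicon are positive (pure iron, pig iron = 0). The silicon and chromium requirements are met with equality.
Optimal quantities: scrap grade B = 1.5 kg, ferrosilicon = 2.006 kg.
Hence cost = 0.4·1.5 + 2.56·2.006 = $5.7354.

$5.74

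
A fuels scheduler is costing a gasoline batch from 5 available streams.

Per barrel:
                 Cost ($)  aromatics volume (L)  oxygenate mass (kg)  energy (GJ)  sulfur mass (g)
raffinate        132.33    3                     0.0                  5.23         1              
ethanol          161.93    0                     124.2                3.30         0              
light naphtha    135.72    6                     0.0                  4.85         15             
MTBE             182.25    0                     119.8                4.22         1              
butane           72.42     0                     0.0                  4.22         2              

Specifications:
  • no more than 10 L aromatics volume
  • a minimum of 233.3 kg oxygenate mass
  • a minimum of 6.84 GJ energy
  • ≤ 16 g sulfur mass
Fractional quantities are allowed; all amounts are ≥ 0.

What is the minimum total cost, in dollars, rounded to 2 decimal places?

Treat it as an LP. Let x1 = barrels of raffinate, x2 = barrels of ethanol, x3 = barrels of light naphtha, x4 = barrels of MTBE, x5 = barrels of butane.
Minimize 132.33x1 + 161.93x2 + 135.72x3 + 182.25x4 + 72.42x5 s.t.:
  3x1 + 6x3 ≤ 10   (aromatics volume)
  124.2x2 + 119.8x4 ≥ 233.3   (oxygenate mass)
  5.23x1 + 3.3x2 + 4.85x3 + 4.22x4 + 4.22x5 ≥ 6.84   (energy)
  1x1 + 15x3 + 1x4 + 2x5 ≤ 16   (sulfur mass)
  x1, x2, x3, x4, x5 ≥ 0.
The cheapest feasible vertex uses only ethanol, butane; raffinate, light naphtha, MTBE are not used. The oxygenate mass and energy requirements are met with equality.
That vertex is x2 = 1.87842, x5 = 0.151945.
Objective = 161.93·1.87842 + 72.42·0.151945 = 315.1764.

$315.18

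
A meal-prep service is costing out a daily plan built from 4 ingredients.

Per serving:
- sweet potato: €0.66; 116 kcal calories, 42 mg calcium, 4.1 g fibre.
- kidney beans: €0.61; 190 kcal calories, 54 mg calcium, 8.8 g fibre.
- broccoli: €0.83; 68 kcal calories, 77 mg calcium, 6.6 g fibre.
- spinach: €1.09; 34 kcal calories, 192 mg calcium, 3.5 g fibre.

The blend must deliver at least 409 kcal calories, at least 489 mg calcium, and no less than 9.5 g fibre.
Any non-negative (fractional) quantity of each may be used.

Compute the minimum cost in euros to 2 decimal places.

€3.32

Let x1 = servings of sweet potato, x2 = servings of kidney beans, x3 = servings of broccoli, x4 = servings of spinach.
Minimise 0.66x1 + 0.61x2 + 0.83x3 + 1.09x4 s.t.:
  116x1 + 190x2 + 68x3 + 34x4 ≥ 409   (calories)
  42x1 + 54x2 + 77x3 + 192x4 ≥ 489   (calcium)
  4.1x1 + 8.8x2 + 6.6x3 + 3.5x4 ≥ 9.5   (fibre)
  x1, x2, x3, x4 ≥ 0.
The optimal basis is {kidney beans, spinach}; sweet potato, broccoli drop out. Binding constraints: calories and calcium.
Optimal quantities: kidney beans = 1.787 servings, spinach = 2.044 servings.
Hence cost = 0.61·1.787 + 1.09·2.044 = €3.3180.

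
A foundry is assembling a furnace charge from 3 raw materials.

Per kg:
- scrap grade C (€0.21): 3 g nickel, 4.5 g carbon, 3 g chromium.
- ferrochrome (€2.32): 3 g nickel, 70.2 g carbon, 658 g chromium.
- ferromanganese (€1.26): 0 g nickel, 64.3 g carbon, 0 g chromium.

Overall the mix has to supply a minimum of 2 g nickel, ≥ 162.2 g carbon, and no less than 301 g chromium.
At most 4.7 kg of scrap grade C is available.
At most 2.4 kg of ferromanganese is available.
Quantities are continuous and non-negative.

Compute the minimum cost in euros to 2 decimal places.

€3.64

Let x1 = kg of scrap grade C, x2 = kg of ferrochrome, x3 = kg of ferromanganese.
Minimize 0.21x1 + 2.32x2 + 1.26x3 with:
  3x1 + 3x2 ≥ 2   (nickel)
  4.5x1 + 70.2x2 + 64.3x3 ≥ 162.2   (carbon)
  3x1 + 658x2 ≥ 301   (chromium)
  x1 ≤ 4.7
  x3 ≤ 2.4
  x1, x2, x3 ≥ 0.
All 3 inputs are positive at the optimum. The nickel, carbon, chromium requirements are met with equality.
That vertex is x1 = 0.21018, x2 = 0.45649, x3 = 2.0095.
Cost = 0.21·0.21018 + 2.32·0.45649 + 1.26·2.0095 = 3.6352.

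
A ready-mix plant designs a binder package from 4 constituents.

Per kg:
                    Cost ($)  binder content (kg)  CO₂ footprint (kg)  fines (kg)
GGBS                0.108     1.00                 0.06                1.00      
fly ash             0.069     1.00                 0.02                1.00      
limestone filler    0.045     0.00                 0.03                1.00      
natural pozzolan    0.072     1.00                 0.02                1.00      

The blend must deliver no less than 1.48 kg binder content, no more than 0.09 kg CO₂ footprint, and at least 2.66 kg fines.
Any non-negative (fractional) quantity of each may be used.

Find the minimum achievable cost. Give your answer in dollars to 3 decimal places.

$0.155

Let x1 = kg of GGBS, x2 = kg of fly ash, x3 = kg of limestone filler, x4 = kg of natural pozzolan.
min 0.108x1 + 0.069x2 + 0.045x3 + 0.072x4 with:
  1x1 + 1x2 + 1x4 ≥ 1.48   (binder content)
  0.06x1 + 0.02x2 + 0.03x3 + 0.02x4 ≤ 0.09   (CO₂ footprint)
  1x1 + 1x2 + 1x3 + 1x4 ≥ 2.66   (fines)
  x1, x2, x3, x4 ≥ 0.
The optimal basis is {fly ash, limestone filler}; GGBS, natural pozzolan drop out. Binding constraints: binder content and fines.
Optimal quantities: fly ash = 1.48 kg, limestone filler = 1.18 kg.
Hence cost = 0.069·1.48 + 0.045·1.18 = $0.15522.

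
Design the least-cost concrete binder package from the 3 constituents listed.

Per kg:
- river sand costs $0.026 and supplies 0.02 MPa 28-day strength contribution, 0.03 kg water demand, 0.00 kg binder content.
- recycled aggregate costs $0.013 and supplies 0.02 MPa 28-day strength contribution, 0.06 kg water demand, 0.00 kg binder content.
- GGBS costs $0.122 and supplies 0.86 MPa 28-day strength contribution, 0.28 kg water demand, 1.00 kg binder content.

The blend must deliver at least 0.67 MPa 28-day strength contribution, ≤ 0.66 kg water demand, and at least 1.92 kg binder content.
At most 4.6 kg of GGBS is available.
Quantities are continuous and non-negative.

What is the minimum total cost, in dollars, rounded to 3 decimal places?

$0.234

Set it up as a linear program. Let x1 = kg of river sand, x2 = kg of recycled aggregate, x3 = kg of GGBS.
Minimise 0.026x1 + 0.013x2 + 0.122x3 with:
  0.02x1 + 0.02x2 + 0.86x3 ≥ 0.67   (28-day strength contribution)
  0.03x1 + 0.06x2 + 0.28x3 ≤ 0.66   (water demand)
  1x3 ≥ 1.92   (binder content)
  x3 ≤ 4.6
  x1, x2, x3 ≥ 0.
The minimum-cost mix takes nothing from river sand, recycled aggregate — only GGBS. There the binder content constraint is tight.
Solving gives x3 = 1.92.
Total cost: 0.122·1.92 = 0.23424.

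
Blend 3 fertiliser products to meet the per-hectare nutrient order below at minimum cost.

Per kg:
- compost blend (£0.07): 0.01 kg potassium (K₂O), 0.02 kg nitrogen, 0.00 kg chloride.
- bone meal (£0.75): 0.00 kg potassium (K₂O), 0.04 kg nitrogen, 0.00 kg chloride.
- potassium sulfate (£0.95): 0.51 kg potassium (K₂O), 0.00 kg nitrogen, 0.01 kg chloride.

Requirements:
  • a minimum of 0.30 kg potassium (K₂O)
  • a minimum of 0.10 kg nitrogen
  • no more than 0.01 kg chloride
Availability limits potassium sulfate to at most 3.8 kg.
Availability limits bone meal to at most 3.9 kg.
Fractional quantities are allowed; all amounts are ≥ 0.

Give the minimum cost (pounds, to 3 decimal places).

£0.816

Let x1 = kg of compost blend, x2 = kg of bone meal, x3 = kg of potassium sulfate.
min 0.07x1 + 0.75x2 + 0.95x3 with:
  0.01x1 + 0.51x3 ≥ 0.3   (potassium (K₂O))
  0.02x1 + 0.04x2 ≥ 0.1   (nitrogen)
  0.01x3 ≤ 0.01   (chloride)
  x3 ≤ 3.8
  x2 ≤ 3.9
  x1, x2, x3 ≥ 0.
The minimum-cost mix takes nothing from bone meal — only compost blend, potassium sulfate. There the potassium (K₂O) and nitrogen constraints are tight.
So compost blend = 5 kg, potassium sulfate = 0.4902 kg.
Objective = 0.07·5 + 0.95·0.4902 = 0.81569.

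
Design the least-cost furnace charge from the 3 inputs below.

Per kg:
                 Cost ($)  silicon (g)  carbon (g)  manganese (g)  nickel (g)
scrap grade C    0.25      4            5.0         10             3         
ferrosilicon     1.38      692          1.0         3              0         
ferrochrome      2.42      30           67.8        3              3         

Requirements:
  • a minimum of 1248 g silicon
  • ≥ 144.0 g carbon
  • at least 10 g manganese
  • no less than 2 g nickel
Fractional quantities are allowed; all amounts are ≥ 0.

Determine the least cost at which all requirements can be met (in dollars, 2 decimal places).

Let x1 = kg of scrap grade C, x2 = kg of ferrosilicon, x3 = kg of ferrochrome.
min 0.25x1 + 1.38x2 + 2.42x3 s.t.:
  4x1 + 692x2 + 30x3 ≥ 1248   (silicon)
  5x1 + 1x2 + 67.8x3 ≥ 144   (carbon)
  10x1 + 3x2 + 3x3 ≥ 10   (manganese)
  3x1 + 3x3 ≥ 2   (nickel)
  x1, x2, x3 ≥ 0.
The minimum-cost mix takes nothing from scrap grade C — only ferrosilicon, ferrochrome. The silicon and carbon requirements are met with equality.
Solving gives x2 = 1.712, x3 = 2.099.
Objective = 1.38·1.712 + 2.42·2.099 = 7.4421.

$7.44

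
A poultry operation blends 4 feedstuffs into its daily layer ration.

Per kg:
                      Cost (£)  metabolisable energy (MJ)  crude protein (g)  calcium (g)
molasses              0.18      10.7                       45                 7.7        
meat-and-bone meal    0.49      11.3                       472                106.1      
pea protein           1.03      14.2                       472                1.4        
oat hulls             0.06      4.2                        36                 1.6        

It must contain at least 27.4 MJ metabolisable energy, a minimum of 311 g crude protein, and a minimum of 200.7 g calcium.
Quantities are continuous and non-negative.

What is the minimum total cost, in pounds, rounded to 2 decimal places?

£1.01

Let x1 = kg of molasses, x2 = kg of meat-and-bone meal, x3 = kg of pea protein, x4 = kg of oat hulls.
Minimize 0.18x1 + 0.49x2 + 1.03x3 + 0.06x4 subject to:
  10.7x1 + 11.3x2 + 14.2x3 + 4.2x4 ≥ 27.4   (metabolisable energy)
  45x1 + 472x2 + 472x3 + 36x4 ≥ 311   (crude protein)
  7.7x1 + 106.1x2 + 1.4x3 + 1.6x4 ≥ 200.7   (calcium)
  x1, x2, x3, x4 ≥ 0.
The cheapest feasible vertex uses only meat-and-bone meal, oat hulls; molasses, pea protein are not used. Binding constraints: metabolisable energy and calcium.
Solving gives x2 = 1.869, x4 = 1.495.
Cost = 0.49·1.869 + 0.06·1.495 = 1.0055.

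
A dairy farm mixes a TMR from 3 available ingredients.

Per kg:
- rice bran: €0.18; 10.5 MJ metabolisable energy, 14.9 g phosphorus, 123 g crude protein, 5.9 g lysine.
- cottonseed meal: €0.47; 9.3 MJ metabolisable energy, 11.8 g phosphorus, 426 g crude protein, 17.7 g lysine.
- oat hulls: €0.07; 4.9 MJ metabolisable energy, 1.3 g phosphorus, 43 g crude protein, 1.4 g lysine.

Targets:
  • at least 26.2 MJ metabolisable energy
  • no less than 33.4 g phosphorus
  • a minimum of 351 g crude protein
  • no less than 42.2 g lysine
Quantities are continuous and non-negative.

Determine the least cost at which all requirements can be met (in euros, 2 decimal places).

€1.13

Let x1 = kg of rice bran, x2 = kg of cottonseed meal, x3 = kg of oat hulls.
Minimise 0.18x1 + 0.47x2 + 0.07x3 s.t.:
  10.5x1 + 9.3x2 + 4.9x3 ≥ 26.2   (metabolisable energy)
  14.9x1 + 11.8x2 + 1.3x3 ≥ 33.4   (phosphorus)
  123x1 + 426x2 + 43x3 ≥ 351   (crude protein)
  5.9x1 + 17.7x2 + 1.4x3 ≥ 42.2   (lysine)
  x1, x2, x3 ≥ 0.
The cheapest feasible vertex uses only rice bran, cottonseed meal; oat hulls is not used. Binding constraints: metabolisable energy and lysine.
Solving gives x1 = 0.5442, x2 = 2.203.
Hence cost = 0.18·0.5442 + 0.47·2.203 = €1.1334.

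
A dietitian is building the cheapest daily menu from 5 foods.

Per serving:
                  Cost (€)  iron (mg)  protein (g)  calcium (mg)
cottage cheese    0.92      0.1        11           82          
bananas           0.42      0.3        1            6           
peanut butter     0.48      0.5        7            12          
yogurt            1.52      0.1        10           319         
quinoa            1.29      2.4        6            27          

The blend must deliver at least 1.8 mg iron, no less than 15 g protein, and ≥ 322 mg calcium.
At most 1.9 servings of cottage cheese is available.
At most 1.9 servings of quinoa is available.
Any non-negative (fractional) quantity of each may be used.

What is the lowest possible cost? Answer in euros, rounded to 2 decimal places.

Let x1 = servings of cottage cheese, x2 = servings of bananas, x3 = servings of peanut butter, x4 = servings of yogurt, x5 = servings of quinoa.
Minimise 0.92x1 + 0.42x2 + 0.48x3 + 1.52x4 + 1.29x5 with:
  0.1x1 + 0.3x2 + 0.5x3 + 0.1x4 + 2.4x5 ≥ 1.8   (iron)
  11x1 + 1x2 + 7x3 + 10x4 + 6x5 ≥ 15   (protein)
  82x1 + 6x2 + 12x3 + 319x4 + 27x5 ≥ 322   (calcium)
  x1 ≤ 1.9
  x5 ≤ 1.9
  x1, x2, x3, x4, x5 ≥ 0.
The cheapest feasible vertex uses only peanut butter, yogurt, quinoa; cottage cheese, bananas are not used. The iron, protein, calcium requirements are met with equality.
So peanut butter = 0.2241 servings, yogurt = 0.9448 servings, quinoa = 0.664 servings.
Objective = 0.48·0.2241 + 1.52·0.9448 + 1.29·0.664 = 2.4002.

€2.40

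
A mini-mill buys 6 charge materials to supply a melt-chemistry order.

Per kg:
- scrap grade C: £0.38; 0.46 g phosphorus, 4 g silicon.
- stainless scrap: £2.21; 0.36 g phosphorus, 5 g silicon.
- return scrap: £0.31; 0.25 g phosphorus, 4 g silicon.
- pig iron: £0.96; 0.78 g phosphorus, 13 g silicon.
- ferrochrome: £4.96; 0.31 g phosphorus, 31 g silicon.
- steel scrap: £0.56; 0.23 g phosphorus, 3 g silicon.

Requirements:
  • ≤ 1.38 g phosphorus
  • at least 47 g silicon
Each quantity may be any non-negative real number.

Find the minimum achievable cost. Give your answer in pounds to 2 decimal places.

£5.95

This is a linear program. Let x1 = kg of scrap grade C, x2 = kg of stainless scrap, x3 = kg of return scrap, x4 = kg of pig iron, x5 = kg of ferrochrome, x6 = kg of steel scrap.
min 0.38x1 + 2.21x2 + 0.31x3 + 0.96x4 + 4.96x5 + 0.56x6 subject to:
  0.46x1 + 0.36x2 + 0.25x3 + 0.78x4 + 0.31x5 + 0.23x6 ≤ 1.38   (phosphorus)
  4x1 + 5x2 + 4x3 + 13x4 + 31x5 + 3x6 ≥ 47   (silicon)
  x1, x2, x3, x4, x5, x6 ≥ 0.
The cheapest feasible vertex uses only pig iron, ferrochrome; scrap grade C, stainless scrap, return scrap, steel scrap are not used. Binding constraints: phosphorus and silicon.
Solving gives x4 = 1.4, x5 = 0.929.
Total cost: 0.96·1.4 + 4.96·0.929 = 5.9518.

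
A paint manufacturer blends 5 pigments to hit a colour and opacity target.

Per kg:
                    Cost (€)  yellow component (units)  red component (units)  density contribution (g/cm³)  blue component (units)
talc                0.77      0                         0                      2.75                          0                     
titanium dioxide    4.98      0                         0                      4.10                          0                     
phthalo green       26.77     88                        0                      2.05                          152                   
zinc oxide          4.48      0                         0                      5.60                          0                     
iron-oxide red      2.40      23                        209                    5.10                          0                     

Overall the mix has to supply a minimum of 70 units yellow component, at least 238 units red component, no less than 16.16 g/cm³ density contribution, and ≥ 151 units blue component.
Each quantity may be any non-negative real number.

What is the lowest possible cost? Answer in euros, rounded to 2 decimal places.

€31.66

Treat it as an LP. Let x1 = kg of talc, x2 = kg of titanium dioxide, x3 = kg of phthalo green, x4 = kg of zinc oxide, x5 = kg of iron-oxide red.
Minimise 0.77x1 + 4.98x2 + 26.77x3 + 4.48x4 + 2.4x5 s.t.:
  88x3 + 23x5 ≥ 70   (yellow component)
  209x5 ≥ 238   (red component)
  2.75x1 + 4.1x2 + 2.05x3 + 5.6x4 + 5.1x5 ≥ 16.16   (density contribution)
  152x3 ≥ 151   (blue component)
  x1, x2, x3, x4, x5 ≥ 0.
The cheapest feasible vertex uses only talc, phthalo green, iron-oxide red; titanium dioxide, zinc oxide are not used. There the red component, density contribution, blue component constraints are tight.
So talc = 3.024 kg, phthalo green = 0.9934 kg, iron-oxide red = 1.139 kg.
Total cost: 0.77·3.024 + 26.77·0.9934 + 2.4·1.139 = 31.6554.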